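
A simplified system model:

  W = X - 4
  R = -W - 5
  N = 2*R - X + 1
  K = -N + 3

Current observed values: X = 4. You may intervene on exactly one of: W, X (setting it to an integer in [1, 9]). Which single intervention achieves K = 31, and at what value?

set X = 9

Intervening on W: K = 2*W + 16. Reaching 31 requires W = 15/2, not an integer.
Intervening on X: with other inputs at their observed values, K = 3*X + 4. Solving for 31 gives X = 9, within [1, 9].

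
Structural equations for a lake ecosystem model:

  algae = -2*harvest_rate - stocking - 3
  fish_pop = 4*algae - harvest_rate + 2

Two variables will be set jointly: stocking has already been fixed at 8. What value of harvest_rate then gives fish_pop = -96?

With stocking held at 8:
Substituting into the algae equation gives algae = -2*harvest_rate - 11.
Substituting into the fish_pop equation gives fish_pop = -9*harvest_rate - 42.
Solve -9*harvest_rate - 42 = -96: harvest_rate = (-96 + 42) / -9 = 6.

harvest_rate = 6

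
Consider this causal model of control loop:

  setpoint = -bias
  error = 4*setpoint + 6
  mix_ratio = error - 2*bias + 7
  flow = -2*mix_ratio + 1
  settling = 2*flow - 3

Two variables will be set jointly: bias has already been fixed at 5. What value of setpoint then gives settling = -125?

setpoint = 7

With bias held at 5:
Intervening on setpoint fixes its value directly, overriding its dependence on bias.
Substituting into the mix_ratio equation gives mix_ratio = 4*setpoint + 3.
This gives flow = -8*setpoint - 5.
So settling = -16*setpoint - 13.
Solve -16*setpoint - 13 = -125: setpoint = (-125 + 13) / -16 = 7.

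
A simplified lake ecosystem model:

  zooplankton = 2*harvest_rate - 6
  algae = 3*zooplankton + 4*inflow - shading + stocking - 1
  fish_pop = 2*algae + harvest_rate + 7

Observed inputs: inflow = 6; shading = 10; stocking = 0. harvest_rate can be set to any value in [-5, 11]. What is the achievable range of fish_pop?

-68 to 140

Substituting into the algae equation gives algae = 6*harvest_rate - 5.
fish_pop becomes 13*harvest_rate - 3.
Linear in harvest_rate, so extremes are at the endpoints: harvest_rate = -5 gives fish_pop = -68; harvest_rate = 11 gives fish_pop = 140.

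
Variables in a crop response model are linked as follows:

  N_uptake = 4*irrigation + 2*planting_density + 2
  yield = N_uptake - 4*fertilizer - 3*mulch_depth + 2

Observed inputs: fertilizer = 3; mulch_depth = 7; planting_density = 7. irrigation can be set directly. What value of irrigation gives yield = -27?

irrigation = -3

Substituting into the N_uptake equation gives N_uptake = 4*irrigation + 16.
This gives yield = 4*irrigation - 15.
Solve 4*irrigation - 15 = -27: irrigation = (-27 + 15) / 4 = -3.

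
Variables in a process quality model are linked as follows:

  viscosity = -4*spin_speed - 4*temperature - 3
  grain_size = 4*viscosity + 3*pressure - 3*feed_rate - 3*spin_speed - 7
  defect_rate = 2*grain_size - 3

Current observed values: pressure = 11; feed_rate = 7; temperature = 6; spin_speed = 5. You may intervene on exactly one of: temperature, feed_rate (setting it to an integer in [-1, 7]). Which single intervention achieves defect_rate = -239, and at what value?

set temperature = 1

Intervening on temperature: with other inputs at their observed values, defect_rate = -32*temperature - 207. Solving for -239 gives temperature = 1, within [-1, 7].
Intervening on feed_rate: defect_rate = -6*feed_rate - 357. Reaching -239 requires feed_rate = -59/3, not an integer.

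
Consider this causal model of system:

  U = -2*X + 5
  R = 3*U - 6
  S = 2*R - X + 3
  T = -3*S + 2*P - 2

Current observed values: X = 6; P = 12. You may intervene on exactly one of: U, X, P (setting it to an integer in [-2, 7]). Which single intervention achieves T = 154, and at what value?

Intervening on U: T = -18*U + 67. Reaching 154 requires U = -29/6, not an integer.
Intervening on X: with other inputs at their observed values, T = 39*X - 41. Solving for 154 gives X = 5, within [-2, 7].
Intervening on P: T = 2*P + 169. Reaching 154 requires P = -15/2, not an integer.

set X = 5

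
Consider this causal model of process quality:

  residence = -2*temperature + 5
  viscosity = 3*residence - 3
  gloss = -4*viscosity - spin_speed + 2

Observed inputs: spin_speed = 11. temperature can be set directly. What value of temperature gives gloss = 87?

temperature = 6

Substituting into the viscosity equation gives viscosity = -6*temperature + 12.
gloss becomes 24*temperature - 57.
Solve 24*temperature - 57 = 87: temperature = (87 + 57) / 24 = 6.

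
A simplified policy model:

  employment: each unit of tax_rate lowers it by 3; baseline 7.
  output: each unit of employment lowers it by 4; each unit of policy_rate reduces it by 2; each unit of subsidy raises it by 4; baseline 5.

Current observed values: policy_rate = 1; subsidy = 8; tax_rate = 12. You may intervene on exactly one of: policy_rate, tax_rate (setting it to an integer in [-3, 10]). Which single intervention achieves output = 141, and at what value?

set policy_rate = 6

Intervening on policy_rate: with other inputs at their observed values, output = -2*policy_rate + 153. Solving for 141 gives policy_rate = 6, within [-3, 10].
Intervening on tax_rate: output = 12*tax_rate + 7. Reaching 141 requires tax_rate = 67/6, not an integer.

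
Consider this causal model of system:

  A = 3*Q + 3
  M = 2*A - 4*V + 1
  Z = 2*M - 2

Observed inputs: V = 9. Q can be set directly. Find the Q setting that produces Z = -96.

Q = -3

Substituting into the M equation gives M = 6*Q - 29.
Z becomes 12*Q - 60.
Solve 12*Q - 60 = -96: Q = (-96 + 60) / 12 = -3.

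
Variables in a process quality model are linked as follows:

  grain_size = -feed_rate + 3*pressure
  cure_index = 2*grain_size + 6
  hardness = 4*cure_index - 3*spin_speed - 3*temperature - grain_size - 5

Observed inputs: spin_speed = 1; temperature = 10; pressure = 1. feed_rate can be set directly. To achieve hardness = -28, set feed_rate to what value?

feed_rate = 5

Substituting into the grain_size equation gives grain_size = -feed_rate + 3.
Substituting into the cure_index equation gives cure_index = -2*feed_rate + 12.
Substituting into the hardness equation gives hardness = -7*feed_rate + 7.
Solve -7*feed_rate + 7 = -28: feed_rate = (-28 - 7) / -7 = 5.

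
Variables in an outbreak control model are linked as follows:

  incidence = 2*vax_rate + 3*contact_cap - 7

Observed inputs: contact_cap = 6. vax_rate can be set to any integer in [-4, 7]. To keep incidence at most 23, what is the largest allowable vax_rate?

vax_rate = 6

Substituting into the incidence equation gives incidence = 2*vax_rate + 11.
Require 2*vax_rate + 11 ≤ 23, so vax_rate ≤ 6.
The largest integer in [-4, 7] satisfying this is 6.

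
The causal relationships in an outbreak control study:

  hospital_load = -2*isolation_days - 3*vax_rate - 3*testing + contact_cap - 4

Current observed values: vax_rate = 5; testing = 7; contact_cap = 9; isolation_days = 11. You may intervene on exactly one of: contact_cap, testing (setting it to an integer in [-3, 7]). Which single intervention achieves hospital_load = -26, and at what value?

Intervening on contact_cap: hospital_load = contact_cap - 62. Reaching -26 requires contact_cap = 36, outside [-3, 7].
Intervening on testing: with other inputs at their observed values, hospital_load = -3*testing - 32. Solving for -26 gives testing = -2, within [-3, 7].

set testing = -2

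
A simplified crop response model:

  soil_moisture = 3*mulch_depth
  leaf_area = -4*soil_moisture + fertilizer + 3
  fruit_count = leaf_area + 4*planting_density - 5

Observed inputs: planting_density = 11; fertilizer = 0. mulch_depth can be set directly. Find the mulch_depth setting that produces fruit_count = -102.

Substituting into the leaf_area equation gives leaf_area = -12*mulch_depth + 3.
This gives fruit_count = -12*mulch_depth + 42.
Solve -12*mulch_depth + 42 = -102: mulch_depth = (-102 - 42) / -12 = 12.

mulch_depth = 12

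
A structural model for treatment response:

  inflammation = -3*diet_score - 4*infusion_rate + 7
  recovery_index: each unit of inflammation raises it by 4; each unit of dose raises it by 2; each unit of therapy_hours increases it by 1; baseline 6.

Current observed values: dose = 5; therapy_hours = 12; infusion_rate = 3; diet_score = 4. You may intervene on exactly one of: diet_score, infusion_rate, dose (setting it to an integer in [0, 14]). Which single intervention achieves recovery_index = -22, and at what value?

Intervening on diet_score: recovery_index = -12*diet_score + 8. Reaching -22 requires diet_score = 5/2, not an integer.
Intervening on infusion_rate: recovery_index = -16*infusion_rate + 8. Reaching -22 requires infusion_rate = 15/8, not an integer.
Intervening on dose: with other inputs at their observed values, recovery_index = 2*dose - 50. Solving for -22 gives dose = 14, within [0, 14].

set dose = 14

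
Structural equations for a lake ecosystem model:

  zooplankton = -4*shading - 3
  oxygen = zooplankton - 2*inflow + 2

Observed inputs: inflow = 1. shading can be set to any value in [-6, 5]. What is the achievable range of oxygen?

-23 to 21

Substituting into the oxygen equation gives oxygen = -4*shading - 3.
Linear in shading, so extremes are at the endpoints: shading = -6 gives oxygen = 21; shading = 5 gives oxygen = -23.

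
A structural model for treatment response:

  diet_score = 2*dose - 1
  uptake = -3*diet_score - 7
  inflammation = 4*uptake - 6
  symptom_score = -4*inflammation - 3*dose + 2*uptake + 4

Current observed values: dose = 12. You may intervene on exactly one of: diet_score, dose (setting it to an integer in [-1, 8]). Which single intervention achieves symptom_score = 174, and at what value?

set diet_score = 2

Intervening on diet_score: with other inputs at their observed values, symptom_score = 42*diet_score + 90. Solving for 174 gives diet_score = 2, within [-1, 8].
Intervening on dose: symptom_score = 81*dose + 84. Reaching 174 requires dose = 10/9, not an integer.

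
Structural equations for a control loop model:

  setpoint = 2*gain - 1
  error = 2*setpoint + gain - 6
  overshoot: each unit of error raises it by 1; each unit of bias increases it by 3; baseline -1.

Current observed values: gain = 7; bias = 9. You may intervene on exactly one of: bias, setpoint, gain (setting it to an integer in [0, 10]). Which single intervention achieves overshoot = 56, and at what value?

set bias = 10

Intervening on bias: with other inputs at their observed values, overshoot = 3*bias + 26. Solving for 56 gives bias = 10, within [0, 10].
Intervening on setpoint: overshoot = 2*setpoint + 27. Reaching 56 requires setpoint = 29/2, not an integer.
Intervening on gain: overshoot = 5*gain + 18. Reaching 56 requires gain = 38/5, not an integer.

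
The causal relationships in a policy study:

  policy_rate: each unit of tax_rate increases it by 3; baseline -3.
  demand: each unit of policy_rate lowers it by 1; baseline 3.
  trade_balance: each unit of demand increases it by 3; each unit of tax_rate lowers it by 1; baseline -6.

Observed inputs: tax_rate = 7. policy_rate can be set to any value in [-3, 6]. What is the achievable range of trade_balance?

Intervening on policy_rate fixes its value directly, overriding its dependence on tax_rate.
Substituting into the trade_balance equation gives trade_balance = -3*policy_rate - 4.
Linear in policy_rate, so extremes are at the endpoints: policy_rate = -3 gives trade_balance = 5; policy_rate = 6 gives trade_balance = -22.

-22 to 5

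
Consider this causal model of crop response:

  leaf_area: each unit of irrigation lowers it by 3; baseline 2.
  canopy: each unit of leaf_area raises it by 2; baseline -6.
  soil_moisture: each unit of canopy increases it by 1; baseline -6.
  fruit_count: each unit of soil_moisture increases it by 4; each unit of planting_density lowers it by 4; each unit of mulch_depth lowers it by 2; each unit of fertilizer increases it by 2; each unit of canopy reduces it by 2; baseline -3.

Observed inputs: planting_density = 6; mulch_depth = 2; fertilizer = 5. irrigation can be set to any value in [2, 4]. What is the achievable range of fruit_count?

Substituting into the canopy equation gives canopy = -6*irrigation - 2.
Substituting into the soil_moisture equation gives soil_moisture = -6*irrigation - 8.
Substituting into the fruit_count equation gives fruit_count = -12*irrigation - 49.
Linear in irrigation, so extremes are at the endpoints: irrigation = 2 gives fruit_count = -73; irrigation = 4 gives fruit_count = -97.

-97 to -73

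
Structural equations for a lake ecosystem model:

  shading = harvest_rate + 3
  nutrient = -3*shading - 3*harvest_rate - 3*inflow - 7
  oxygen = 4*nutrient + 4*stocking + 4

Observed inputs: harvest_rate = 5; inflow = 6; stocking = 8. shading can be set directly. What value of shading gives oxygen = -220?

shading = 8

Intervening on shading fixes its value directly, overriding its dependence on harvest_rate.
Substituting into the nutrient equation gives nutrient = -3*shading - 40.
Substituting into the oxygen equation gives oxygen = -12*shading - 124.
Solve -12*shading - 124 = -220: shading = (-220 + 124) / -12 = 8.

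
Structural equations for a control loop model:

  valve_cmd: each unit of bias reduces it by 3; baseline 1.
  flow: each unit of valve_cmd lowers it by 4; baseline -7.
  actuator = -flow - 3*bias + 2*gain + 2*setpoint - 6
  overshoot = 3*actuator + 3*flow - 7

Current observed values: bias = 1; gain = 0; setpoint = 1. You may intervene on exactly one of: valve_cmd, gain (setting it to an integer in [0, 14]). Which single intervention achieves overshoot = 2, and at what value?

Intervening on valve_cmd: the paths from valve_cmd to overshoot cancel (net effect zero), leaving overshoot = -28; 2 is unreachable this way.
Intervening on gain: with other inputs at their observed values, overshoot = 6*gain - 28. Solving for 2 gives gain = 5, within [0, 14].

set gain = 5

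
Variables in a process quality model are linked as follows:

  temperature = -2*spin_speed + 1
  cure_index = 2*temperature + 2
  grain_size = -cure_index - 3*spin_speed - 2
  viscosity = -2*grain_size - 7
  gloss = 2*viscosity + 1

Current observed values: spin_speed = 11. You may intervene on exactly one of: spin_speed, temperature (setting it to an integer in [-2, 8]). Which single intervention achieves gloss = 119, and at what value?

set temperature = -2

Intervening on spin_speed: gloss = -4*spin_speed + 11. Reaching 119 requires spin_speed = -27, outside [-2, 8].
Intervening on temperature: with other inputs at their observed values, gloss = 8*temperature + 135. Solving for 119 gives temperature = -2, within [-2, 8].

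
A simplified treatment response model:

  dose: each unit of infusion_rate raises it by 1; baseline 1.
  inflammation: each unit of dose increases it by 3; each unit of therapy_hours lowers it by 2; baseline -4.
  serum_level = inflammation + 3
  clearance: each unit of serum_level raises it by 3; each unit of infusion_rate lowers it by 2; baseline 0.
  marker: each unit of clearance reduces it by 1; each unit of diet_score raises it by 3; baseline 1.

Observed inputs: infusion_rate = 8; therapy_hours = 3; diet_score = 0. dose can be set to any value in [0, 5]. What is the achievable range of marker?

-7 to 38

Intervening on dose fixes its value directly, overriding its dependence on infusion_rate.
Substituting into the inflammation equation gives inflammation = 3*dose - 10.
Substituting into the serum_level equation gives serum_level = 3*dose - 7.
So clearance = 9*dose - 37.
This gives marker = -9*dose + 38.
Linear in dose, so extremes are at the endpoints: dose = 0 gives marker = 38; dose = 5 gives marker = -7.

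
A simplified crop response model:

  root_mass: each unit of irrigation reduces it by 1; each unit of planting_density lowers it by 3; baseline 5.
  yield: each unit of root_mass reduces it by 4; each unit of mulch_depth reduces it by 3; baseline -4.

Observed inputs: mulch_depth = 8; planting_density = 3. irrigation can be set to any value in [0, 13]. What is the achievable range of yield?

Substituting into the root_mass equation gives root_mass = -irrigation - 4.
Substituting into the yield equation gives yield = 4*irrigation - 12.
Linear in irrigation, so extremes are at the endpoints: irrigation = 0 gives yield = -12; irrigation = 13 gives yield = 40.

-12 to 40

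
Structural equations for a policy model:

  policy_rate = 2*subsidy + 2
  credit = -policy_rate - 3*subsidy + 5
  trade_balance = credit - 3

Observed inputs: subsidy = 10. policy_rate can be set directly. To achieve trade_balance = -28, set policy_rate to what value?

policy_rate = 0

Intervening on policy_rate fixes its value directly, overriding its dependence on subsidy.
Substituting into the credit equation gives credit = -policy_rate - 25.
Substituting into the trade_balance equation gives trade_balance = -policy_rate - 28.
Solve -policy_rate - 28 = -28: policy_rate = (-28 + 28) / -1 = 0.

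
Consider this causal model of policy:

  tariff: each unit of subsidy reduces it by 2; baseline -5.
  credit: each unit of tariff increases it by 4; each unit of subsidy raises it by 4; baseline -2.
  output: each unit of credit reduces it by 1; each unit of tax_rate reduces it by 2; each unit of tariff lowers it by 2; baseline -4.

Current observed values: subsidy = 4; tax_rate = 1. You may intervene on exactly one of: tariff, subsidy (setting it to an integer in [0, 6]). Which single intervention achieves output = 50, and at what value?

Intervening on tariff: output = -6*tariff - 20. Reaching 50 requires tariff = -35/3, not an integer.
Intervening on subsidy: with other inputs at their observed values, output = 8*subsidy + 26. Solving for 50 gives subsidy = 3, within [0, 6].

set subsidy = 3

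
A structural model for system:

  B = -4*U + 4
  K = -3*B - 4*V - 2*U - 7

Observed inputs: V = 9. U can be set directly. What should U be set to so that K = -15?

Substituting into the K equation gives K = 10*U - 55.
Solve 10*U - 55 = -15: U = (-15 + 55) / 10 = 4.

U = 4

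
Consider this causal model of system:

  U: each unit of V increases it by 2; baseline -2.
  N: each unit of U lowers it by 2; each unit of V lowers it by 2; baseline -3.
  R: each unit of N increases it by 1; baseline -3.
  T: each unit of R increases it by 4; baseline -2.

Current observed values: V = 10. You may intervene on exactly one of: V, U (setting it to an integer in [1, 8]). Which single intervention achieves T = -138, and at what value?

Intervening on V: T = -24*V - 10. Reaching -138 requires V = 16/3, not an integer.
Intervening on U: with other inputs at their observed values, T = -8*U - 106. Solving for -138 gives U = 4, within [1, 8].

set U = 4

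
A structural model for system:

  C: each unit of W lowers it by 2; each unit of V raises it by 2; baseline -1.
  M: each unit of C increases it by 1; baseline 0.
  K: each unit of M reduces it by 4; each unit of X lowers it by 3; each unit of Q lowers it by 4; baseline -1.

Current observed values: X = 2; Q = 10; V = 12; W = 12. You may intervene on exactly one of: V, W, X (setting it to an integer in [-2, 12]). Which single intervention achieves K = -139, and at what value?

Intervening on V: K = -8*V + 53. Reaching -139 requires V = 24, outside [-2, 12].
Intervening on W: with other inputs at their observed values, K = 8*W - 139. Solving for -139 gives W = 0, within [-2, 12].
Intervening on X: K = -3*X - 37. Reaching -139 requires X = 34, outside [-2, 12].

set W = 0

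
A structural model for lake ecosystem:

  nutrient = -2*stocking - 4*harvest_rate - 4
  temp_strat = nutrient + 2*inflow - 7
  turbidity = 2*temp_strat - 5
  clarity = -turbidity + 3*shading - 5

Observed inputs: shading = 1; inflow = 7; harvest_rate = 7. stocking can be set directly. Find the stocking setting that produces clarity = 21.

stocking = -8

Substituting into the nutrient equation gives nutrient = -2*stocking - 32.
So temp_strat = -2*stocking - 25.
This gives turbidity = -4*stocking - 55.
This gives clarity = 4*stocking + 53.
Solve 4*stocking + 53 = 21: stocking = (21 - 53) / 4 = -8.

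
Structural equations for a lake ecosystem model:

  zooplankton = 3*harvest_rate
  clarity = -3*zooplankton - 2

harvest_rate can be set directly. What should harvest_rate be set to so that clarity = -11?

Substituting into the clarity equation gives clarity = -9*harvest_rate - 2.
Solve -9*harvest_rate - 2 = -11: harvest_rate = (-11 + 2) / -9 = 1.

harvest_rate = 1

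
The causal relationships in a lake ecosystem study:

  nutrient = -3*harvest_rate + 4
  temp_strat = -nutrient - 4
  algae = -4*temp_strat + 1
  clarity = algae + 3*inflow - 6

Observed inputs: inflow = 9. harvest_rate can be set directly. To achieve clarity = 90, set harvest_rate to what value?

harvest_rate = -3

Substituting into the temp_strat equation gives temp_strat = 3*harvest_rate - 8.
algae becomes -12*harvest_rate + 33.
clarity becomes -12*harvest_rate + 54.
Solve -12*harvest_rate + 54 = 90: harvest_rate = (90 - 54) / -12 = -3.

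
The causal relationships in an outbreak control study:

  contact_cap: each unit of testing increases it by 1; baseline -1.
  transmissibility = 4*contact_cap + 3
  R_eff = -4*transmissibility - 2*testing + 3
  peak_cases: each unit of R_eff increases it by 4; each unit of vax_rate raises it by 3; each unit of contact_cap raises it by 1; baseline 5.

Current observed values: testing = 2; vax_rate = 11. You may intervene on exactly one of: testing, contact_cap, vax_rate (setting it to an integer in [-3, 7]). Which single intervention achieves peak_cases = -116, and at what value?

Intervening on testing: peak_cases = -71*testing + 65. Reaching -116 requires testing = 181/71, not an integer.
Intervening on contact_cap: peak_cases = -63*contact_cap - 14. Reaching -116 requires contact_cap = 34/21, not an integer.
Intervening on vax_rate: with other inputs at their observed values, peak_cases = 3*vax_rate - 110. Solving for -116 gives vax_rate = -2, within [-3, 7].

set vax_rate = -2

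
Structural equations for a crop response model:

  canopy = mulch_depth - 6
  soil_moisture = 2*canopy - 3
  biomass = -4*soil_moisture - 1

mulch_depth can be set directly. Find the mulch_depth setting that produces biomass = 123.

mulch_depth = -8

Substituting into the soil_moisture equation gives soil_moisture = 2*mulch_depth - 15.
So biomass = -8*mulch_depth + 59.
Solve -8*mulch_depth + 59 = 123: mulch_depth = (123 - 59) / -8 = -8.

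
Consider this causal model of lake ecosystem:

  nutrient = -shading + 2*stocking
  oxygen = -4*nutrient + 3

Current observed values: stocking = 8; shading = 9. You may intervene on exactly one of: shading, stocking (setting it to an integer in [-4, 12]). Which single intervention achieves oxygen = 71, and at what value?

set stocking = -4

Intervening on shading: oxygen = 4*shading - 61. Reaching 71 requires shading = 33, outside [-4, 12].
Intervening on stocking: with other inputs at their observed values, oxygen = -8*stocking + 39. Solving for 71 gives stocking = -4, within [-4, 12].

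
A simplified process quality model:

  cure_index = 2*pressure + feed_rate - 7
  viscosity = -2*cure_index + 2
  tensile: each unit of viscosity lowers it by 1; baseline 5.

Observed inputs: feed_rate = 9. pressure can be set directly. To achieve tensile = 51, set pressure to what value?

Substituting into the cure_index equation gives cure_index = 2*pressure + 2.
Substituting into the viscosity equation gives viscosity = -4*pressure - 2.
Substituting into the tensile equation gives tensile = 4*pressure + 7.
Solve 4*pressure + 7 = 51: pressure = (51 - 7) / 4 = 11.

pressure = 11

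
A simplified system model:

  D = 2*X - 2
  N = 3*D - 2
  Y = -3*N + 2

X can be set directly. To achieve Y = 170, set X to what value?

X = -8

Substituting into the N equation gives N = 6*X - 8.
Substituting into the Y equation gives Y = -18*X + 26.
Solve -18*X + 26 = 170: X = (170 - 26) / -18 = -8.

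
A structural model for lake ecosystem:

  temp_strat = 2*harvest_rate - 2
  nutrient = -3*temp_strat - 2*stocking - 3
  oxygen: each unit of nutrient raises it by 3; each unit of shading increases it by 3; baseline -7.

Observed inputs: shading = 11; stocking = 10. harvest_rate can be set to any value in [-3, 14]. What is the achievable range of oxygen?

-277 to 29

Substituting into the nutrient equation gives nutrient = -6*harvest_rate - 17.
Substituting into the oxygen equation gives oxygen = -18*harvest_rate - 25.
Linear in harvest_rate, so extremes are at the endpoints: harvest_rate = -3 gives oxygen = 29; harvest_rate = 14 gives oxygen = -277.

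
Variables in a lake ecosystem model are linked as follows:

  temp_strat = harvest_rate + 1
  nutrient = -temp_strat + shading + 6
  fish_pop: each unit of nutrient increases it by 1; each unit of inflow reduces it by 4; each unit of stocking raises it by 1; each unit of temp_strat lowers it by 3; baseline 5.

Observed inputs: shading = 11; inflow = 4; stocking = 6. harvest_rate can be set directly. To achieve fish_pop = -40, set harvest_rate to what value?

Substituting into the nutrient equation gives nutrient = -harvest_rate + 16.
Substituting into the fish_pop equation gives fish_pop = -4*harvest_rate + 8.
Solve -4*harvest_rate + 8 = -40: harvest_rate = (-40 - 8) / -4 = 12.

harvest_rate = 12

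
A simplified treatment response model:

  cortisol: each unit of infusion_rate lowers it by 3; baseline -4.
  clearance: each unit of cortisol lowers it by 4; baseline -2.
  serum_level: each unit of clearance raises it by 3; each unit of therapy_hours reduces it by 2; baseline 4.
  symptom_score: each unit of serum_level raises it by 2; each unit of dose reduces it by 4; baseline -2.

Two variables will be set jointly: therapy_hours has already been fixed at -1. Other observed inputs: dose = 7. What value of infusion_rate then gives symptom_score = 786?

infusion_rate = 10

With therapy_hours held at -1:
Substituting into the clearance equation gives clearance = 12*infusion_rate + 14.
Substituting into the serum_level equation gives serum_level = 36*infusion_rate + 48.
Substituting into the symptom_score equation gives symptom_score = 72*infusion_rate + 66.
Solve 72*infusion_rate + 66 = 786: infusion_rate = (786 - 66) / 72 = 10.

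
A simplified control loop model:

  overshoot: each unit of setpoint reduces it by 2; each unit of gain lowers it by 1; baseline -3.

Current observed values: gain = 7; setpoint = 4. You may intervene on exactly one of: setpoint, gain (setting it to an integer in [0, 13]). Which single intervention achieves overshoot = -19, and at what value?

set gain = 8

Intervening on setpoint: overshoot = -2*setpoint - 10. Reaching -19 requires setpoint = 9/2, not an integer.
Intervening on gain: with other inputs at their observed values, overshoot = -gain - 11. Solving for -19 gives gain = 8, within [0, 13].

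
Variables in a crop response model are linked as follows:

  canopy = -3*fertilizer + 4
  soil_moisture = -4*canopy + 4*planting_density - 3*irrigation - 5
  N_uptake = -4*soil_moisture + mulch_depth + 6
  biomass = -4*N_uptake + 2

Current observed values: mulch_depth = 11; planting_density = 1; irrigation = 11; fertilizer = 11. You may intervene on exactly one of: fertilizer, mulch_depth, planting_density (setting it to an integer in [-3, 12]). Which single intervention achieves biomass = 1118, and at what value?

set planting_density = -1

Intervening on fertilizer: biomass = 192*fertilizer - 866. Reaching 1118 requires fertilizer = 31/3, not an integer.
Intervening on mulch_depth: biomass = -4*mulch_depth + 1290. Reaching 1118 requires mulch_depth = 43, outside [-3, 12].
Intervening on planting_density: with other inputs at their observed values, biomass = 64*planting_density + 1182. Solving for 1118 gives planting_density = -1, within [-3, 12].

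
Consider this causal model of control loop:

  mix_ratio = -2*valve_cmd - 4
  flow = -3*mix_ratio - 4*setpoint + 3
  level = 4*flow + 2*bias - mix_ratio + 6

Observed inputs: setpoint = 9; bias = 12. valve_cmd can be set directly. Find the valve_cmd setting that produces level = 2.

Substituting into the flow equation gives flow = 6*valve_cmd - 21.
So level = 26*valve_cmd - 50.
Solve 26*valve_cmd - 50 = 2: valve_cmd = (2 + 50) / 26 = 2.

valve_cmd = 2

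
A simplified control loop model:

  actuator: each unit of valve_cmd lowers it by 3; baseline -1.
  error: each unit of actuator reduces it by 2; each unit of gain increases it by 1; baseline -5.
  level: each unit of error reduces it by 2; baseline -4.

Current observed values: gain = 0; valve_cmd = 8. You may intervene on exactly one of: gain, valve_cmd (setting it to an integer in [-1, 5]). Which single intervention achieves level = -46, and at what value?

Intervening on gain: level = -2*gain - 94. Reaching -46 requires gain = -24, outside [-1, 5].
Intervening on valve_cmd: with other inputs at their observed values, level = -12*valve_cmd + 2. Solving for -46 gives valve_cmd = 4, within [-1, 5].

set valve_cmd = 4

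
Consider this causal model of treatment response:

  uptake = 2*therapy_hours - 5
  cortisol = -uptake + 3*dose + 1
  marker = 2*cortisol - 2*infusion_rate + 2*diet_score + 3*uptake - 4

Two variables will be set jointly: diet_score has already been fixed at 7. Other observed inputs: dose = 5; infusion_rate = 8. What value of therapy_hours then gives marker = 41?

With diet_score held at 7:
Substituting into the cortisol equation gives cortisol = -2*therapy_hours + 21.
marker becomes 2*therapy_hours + 21.
Solve 2*therapy_hours + 21 = 41: therapy_hours = (41 - 21) / 2 = 10.

therapy_hours = 10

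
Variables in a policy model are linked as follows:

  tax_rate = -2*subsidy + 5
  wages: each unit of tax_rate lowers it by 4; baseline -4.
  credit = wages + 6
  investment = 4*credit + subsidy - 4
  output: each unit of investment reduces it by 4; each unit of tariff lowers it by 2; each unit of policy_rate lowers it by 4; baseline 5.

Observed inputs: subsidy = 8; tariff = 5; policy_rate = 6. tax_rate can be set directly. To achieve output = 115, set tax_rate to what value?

Intervening on tax_rate fixes its value directly, overriding its dependence on subsidy.
Substituting into the credit equation gives credit = -4*tax_rate + 2.
This gives investment = -16*tax_rate + 12.
Substituting into the output equation gives output = 64*tax_rate - 77.
Solve 64*tax_rate - 77 = 115: tax_rate = (115 + 77) / 64 = 3.

tax_rate = 3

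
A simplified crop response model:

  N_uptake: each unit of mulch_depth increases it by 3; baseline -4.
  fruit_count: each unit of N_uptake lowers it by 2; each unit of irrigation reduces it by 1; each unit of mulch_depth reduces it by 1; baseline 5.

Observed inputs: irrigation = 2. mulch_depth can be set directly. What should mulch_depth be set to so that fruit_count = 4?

mulch_depth = 1

Substituting into the fruit_count equation gives fruit_count = -7*mulch_depth + 11.
Solve -7*mulch_depth + 11 = 4: mulch_depth = (4 - 11) / -7 = 1.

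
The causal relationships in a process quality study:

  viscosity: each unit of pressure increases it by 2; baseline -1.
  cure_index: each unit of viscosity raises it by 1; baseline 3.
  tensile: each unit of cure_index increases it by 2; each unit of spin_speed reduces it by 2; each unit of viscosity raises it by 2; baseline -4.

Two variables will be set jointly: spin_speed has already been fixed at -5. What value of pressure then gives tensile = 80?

pressure = 9

With spin_speed held at -5:
Substituting into the cure_index equation gives cure_index = 2*pressure + 2.
Substituting into the tensile equation gives tensile = 8*pressure + 8.
Solve 8*pressure + 8 = 80: pressure = (80 - 8) / 8 = 9.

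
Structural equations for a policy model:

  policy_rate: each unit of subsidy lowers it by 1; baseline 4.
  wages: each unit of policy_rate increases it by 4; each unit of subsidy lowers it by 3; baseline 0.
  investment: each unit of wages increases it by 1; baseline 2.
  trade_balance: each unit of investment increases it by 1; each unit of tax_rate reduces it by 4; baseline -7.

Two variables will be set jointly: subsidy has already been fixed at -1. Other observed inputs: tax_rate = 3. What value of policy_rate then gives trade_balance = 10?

policy_rate = 6

With subsidy held at -1:
Intervening on policy_rate fixes its value directly, overriding its dependence on subsidy.
Substituting into the wages equation gives wages = 4*policy_rate + 3.
This gives investment = 4*policy_rate + 5.
trade_balance becomes 4*policy_rate - 14.
Solve 4*policy_rate - 14 = 10: policy_rate = (10 + 14) / 4 = 6.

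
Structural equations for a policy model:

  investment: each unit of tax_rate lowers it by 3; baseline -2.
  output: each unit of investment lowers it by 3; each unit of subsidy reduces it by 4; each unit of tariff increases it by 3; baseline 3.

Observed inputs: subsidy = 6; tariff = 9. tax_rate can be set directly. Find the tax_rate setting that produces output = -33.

Substituting into the output equation gives output = 9*tax_rate + 12.
Solve 9*tax_rate + 12 = -33: tax_rate = (-33 - 12) / 9 = -5.

tax_rate = -5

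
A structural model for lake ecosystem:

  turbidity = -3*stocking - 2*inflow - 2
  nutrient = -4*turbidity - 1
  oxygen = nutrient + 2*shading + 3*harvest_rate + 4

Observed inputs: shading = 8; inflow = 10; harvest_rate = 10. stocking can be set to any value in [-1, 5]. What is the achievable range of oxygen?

125 to 197

Substituting into the turbidity equation gives turbidity = -3*stocking - 22.
So nutrient = 12*stocking + 87.
Substituting into the oxygen equation gives oxygen = 12*stocking + 137.
Linear in stocking, so extremes are at the endpoints: stocking = -1 gives oxygen = 125; stocking = 5 gives oxygen = 197.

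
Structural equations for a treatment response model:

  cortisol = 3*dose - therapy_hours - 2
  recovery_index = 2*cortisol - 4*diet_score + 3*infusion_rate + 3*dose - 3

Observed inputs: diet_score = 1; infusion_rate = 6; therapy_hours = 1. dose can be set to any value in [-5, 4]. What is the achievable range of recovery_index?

Substituting into the cortisol equation gives cortisol = 3*dose - 3.
Substituting into the recovery_index equation gives recovery_index = 9*dose + 5.
Linear in dose, so extremes are at the endpoints: dose = -5 gives recovery_index = -40; dose = 4 gives recovery_index = 41.

-40 to 41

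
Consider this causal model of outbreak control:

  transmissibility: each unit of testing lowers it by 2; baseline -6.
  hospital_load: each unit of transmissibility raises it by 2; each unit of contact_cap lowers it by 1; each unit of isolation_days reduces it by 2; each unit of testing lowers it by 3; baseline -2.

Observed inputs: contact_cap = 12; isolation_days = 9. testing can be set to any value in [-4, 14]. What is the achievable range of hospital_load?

-142 to -16

Substituting into the hospital_load equation gives hospital_load = -7*testing - 44.
Linear in testing, so extremes are at the endpoints: testing = -4 gives hospital_load = -16; testing = 14 gives hospital_load = -142.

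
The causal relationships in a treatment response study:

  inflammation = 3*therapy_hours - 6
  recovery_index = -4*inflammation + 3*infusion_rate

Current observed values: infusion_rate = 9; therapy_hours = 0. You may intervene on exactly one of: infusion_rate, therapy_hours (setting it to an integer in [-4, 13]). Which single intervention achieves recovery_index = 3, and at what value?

Intervening on infusion_rate: recovery_index = 3*infusion_rate + 24. Reaching 3 requires infusion_rate = -7, outside [-4, 13].
Intervening on therapy_hours: with other inputs at their observed values, recovery_index = -12*therapy_hours + 51. Solving for 3 gives therapy_hours = 4, within [-4, 13].

set therapy_hours = 4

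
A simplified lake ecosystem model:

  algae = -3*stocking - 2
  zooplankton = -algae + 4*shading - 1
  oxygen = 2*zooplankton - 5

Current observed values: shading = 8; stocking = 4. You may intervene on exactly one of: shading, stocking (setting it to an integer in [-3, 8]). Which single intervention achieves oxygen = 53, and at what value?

Intervening on shading: with other inputs at their observed values, oxygen = 8*shading + 21. Solving for 53 gives shading = 4, within [-3, 8].
Intervening on stocking: oxygen = 6*stocking + 61. Reaching 53 requires stocking = -4/3, not an integer.

set shading = 4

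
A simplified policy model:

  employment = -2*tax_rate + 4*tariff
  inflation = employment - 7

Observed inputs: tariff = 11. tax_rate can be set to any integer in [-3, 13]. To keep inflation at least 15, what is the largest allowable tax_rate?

tax_rate = 11

Substituting into the employment equation gives employment = -2*tax_rate + 44.
This gives inflation = -2*tax_rate + 37.
Require -2*tax_rate + 37 ≥ 15, so tax_rate ≤ 11.
The largest integer in [-3, 13] satisfying this is 11.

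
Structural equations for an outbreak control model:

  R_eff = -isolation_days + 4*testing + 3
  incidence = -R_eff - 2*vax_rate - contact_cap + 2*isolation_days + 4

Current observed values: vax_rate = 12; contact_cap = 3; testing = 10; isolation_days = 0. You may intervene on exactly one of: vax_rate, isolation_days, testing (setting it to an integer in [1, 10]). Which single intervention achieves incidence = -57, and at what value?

set isolation_days = 3

Intervening on vax_rate: incidence = -2*vax_rate - 42. Reaching -57 requires vax_rate = 15/2, not an integer.
Intervening on isolation_days: with other inputs at their observed values, incidence = 3*isolation_days - 66. Solving for -57 gives isolation_days = 3, within [1, 10].
Intervening on testing: incidence = -4*testing - 26. Reaching -57 requires testing = 31/4, not an integer.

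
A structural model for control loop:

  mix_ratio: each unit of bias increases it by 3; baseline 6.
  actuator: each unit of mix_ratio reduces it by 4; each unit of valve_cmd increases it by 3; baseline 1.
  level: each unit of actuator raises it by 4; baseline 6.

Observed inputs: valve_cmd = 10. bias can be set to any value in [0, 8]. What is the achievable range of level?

-350 to 34

Substituting into the actuator equation gives actuator = -12*bias + 7.
This gives level = -48*bias + 34.
Linear in bias, so extremes are at the endpoints: bias = 0 gives level = 34; bias = 8 gives level = -350.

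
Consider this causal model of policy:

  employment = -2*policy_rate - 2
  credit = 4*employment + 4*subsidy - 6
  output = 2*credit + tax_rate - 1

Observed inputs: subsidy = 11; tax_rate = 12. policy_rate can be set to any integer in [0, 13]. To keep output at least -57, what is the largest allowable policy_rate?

Substituting into the credit equation gives credit = -8*policy_rate + 30.
Substituting into the output equation gives output = -16*policy_rate + 71.
Require -16*policy_rate + 71 ≥ -57, so policy_rate ≤ 8.
The largest integer in [0, 13] satisfying this is 8.

policy_rate = 8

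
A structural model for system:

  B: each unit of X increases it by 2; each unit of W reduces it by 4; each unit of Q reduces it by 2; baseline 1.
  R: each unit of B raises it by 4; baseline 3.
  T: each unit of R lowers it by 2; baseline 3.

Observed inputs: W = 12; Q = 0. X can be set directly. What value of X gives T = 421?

X = -3

Substituting into the B equation gives B = 2*X - 47.
R becomes 8*X - 185.
So T = -16*X + 373.
Solve -16*X + 373 = 421: X = (421 - 373) / -16 = -3.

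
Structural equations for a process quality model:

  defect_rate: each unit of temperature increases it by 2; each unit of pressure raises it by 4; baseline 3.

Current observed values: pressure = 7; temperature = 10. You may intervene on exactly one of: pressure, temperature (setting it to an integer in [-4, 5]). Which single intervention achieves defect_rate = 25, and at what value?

Intervening on pressure: defect_rate = 4*pressure + 23. Reaching 25 requires pressure = 1/2, not an integer.
Intervening on temperature: with other inputs at their observed values, defect_rate = 2*temperature + 31. Solving for 25 gives temperature = -3, within [-4, 5].

set temperature = -3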